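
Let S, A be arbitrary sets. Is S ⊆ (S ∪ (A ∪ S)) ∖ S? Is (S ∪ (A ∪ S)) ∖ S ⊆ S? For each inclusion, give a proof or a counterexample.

(⟹) This inclusion fails. Take S = {1}, A = ∅; then 1 ∈ S but 1 ∉ (S ∪ (A ∪ S)) ∖ S.

(⟸) This inclusion fails. Take S = ∅, A = {1}; then 1 ∈ (S ∪ (A ∪ S)) ∖ S but 1 ∉ S.

Both inclusions fail.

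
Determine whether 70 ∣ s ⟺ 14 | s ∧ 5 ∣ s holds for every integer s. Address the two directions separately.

Both directions hold.

(→) If 70 ∣ s, write s = 70q. Since 70 = 5·14, s = 14·(5q), so 14 ∣ s; and since 70 = 14·5, s = 5·(14q), so 5 ∣ s.

(←) Suppose 14 ∣ s and 5 ∣ s. Any common multiple of 14 and 5 is a multiple of their lcm; here gcd(14, 5) = 1, so lcm(14, 5) = 14·5 = 70, so 70 ∣ s.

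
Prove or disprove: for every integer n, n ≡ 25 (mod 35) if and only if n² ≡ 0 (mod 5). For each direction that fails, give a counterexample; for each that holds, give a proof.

(⟹) Suppose n ≡ 25 (mod 35). Then n² ≡ 25² = 625 (mod 35), and since 5 ∣ 35, also n² ≡ 0 (mod 5).

(⟸) This fails: take n = 0. Then 0² = 0 ≡ 0 (mod 5), yet 0 ≡ 0 (mod 35), not 25.

Only the forward implication holds.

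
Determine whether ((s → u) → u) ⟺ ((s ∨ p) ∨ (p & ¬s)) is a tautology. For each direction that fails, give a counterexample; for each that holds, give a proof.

Neither direction holds.

(⟹) This fails. Under s = F, p = F, u = T, the left side is true but the right side is false.

(⟸) This fails. Under s = F, p = T, u = F, the left side is false but the right side is true.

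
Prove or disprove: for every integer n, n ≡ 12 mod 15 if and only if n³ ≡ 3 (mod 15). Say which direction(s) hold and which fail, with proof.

Both implications hold.

Forward direction. Suppose n ≡ 12 mod 15. Write n = 15j + 12. Then (15j + 12)³ = 3375j³ + 8100j² + 6480j + 1728 = 15(225j³ + 540j² + 432j + 115) + 3, so n³ ≡ 3 (mod 15).

Converse. Suppose n³ ≡ 3 (mod 15). The only residue r in {0, …, 14} with r³ ≡ 3 (mod 15) is r = 12, so n ≡ 12 (mod 15).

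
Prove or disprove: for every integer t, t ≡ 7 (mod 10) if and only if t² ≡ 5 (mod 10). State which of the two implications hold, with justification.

(⟹) This fails: take t = 7. Then 7 ≡ 7 (mod 10), but 7² = 49 ≡ 9 (mod 10), not 5.

(⟸) This fails: take t = 5. Then 5² = 25 ≡ 5 (mod 10), yet 5 ≡ 5 (mod 10), not 7.

Both directions fail.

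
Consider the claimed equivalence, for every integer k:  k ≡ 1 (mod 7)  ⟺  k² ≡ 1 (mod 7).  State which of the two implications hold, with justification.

Only the forward implication holds.

Forward direction. Suppose k ≡ 1 (mod 7). Write k = 7j + 1. Then (7j + 1)² = 49j² + 14j + 1 = 7(7j² + 2j) + 1, so k² ≡ 1 (mod 7).

Converse. This fails: take k = 6. Then 6² = 36 ≡ 1 (mod 7), yet 6 ≡ 6 (mod 7), not 1.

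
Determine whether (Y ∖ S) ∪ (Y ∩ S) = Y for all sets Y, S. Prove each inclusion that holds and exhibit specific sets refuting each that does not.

Both inclusions hold.

(⊇) Let x ∈ Y. Then either x ∈ Y and x ∉ S; or x ∈ Y ∩ S. In each case x ∈ (Y ∖ S) ∪ (Y ∩ S), so Y ⊆ (Y ∖ S) ∪ (Y ∩ S).

(⊆) Let x ∈ (Y ∖ S) ∪ (Y ∩ S). Then either x ∈ Y and x ∉ S; or x ∈ Y ∩ S. In each case x ∈ Y, so (Y ∖ S) ∪ (Y ∩ S) ⊆ Y.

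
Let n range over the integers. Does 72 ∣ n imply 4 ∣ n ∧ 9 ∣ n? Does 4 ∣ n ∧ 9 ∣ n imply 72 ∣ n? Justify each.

The forward direction holds; the converse fails.

[⇐] This fails: take n = 36. Both 4 ∣ 36 and 9 ∣ 36, yet 36 is not a multiple of 72 (since 36 = 0·72 + 36), so 72 ∤ 36.

[⇒] If 72 ∣ n, write n = 72q. Since 72 = 18·4, n = 4·(18q), so 4 ∣ n; and since 72 = 8·9, n = 9·(8q), so 9 ∣ n.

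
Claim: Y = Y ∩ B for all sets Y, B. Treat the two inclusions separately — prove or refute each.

Only the reverse inclusion holds.

(⊇) Let x ∈ Y ∩ B. Then x ∈ Y ∩ B, from which x ∈ Y.

(⊆) This inclusion fails. Take Y = {1}, B = ∅; then 1 ∈ Y but 1 ∉ Y ∩ B.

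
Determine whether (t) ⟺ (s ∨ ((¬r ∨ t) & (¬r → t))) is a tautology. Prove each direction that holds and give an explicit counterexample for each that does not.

The forward direction holds; the converse fails.

[⇒] Assume the antecedent. If s is true, s ∨ ((¬r ∨ t) & (¬r → t)) reduces to true regardless of the other variables. If s is false, the antecedent forces (s = F, r = F, t = T) or (s = F, r = T, t = T), and s ∨ ((¬r ∨ t) & (¬r → t)) holds there. Either way s ∨ ((¬r ∨ t) & (¬r → t)) holds.

[⇐] This fails. Under s = T, r = F, t = F, the left side is false but the right side is true.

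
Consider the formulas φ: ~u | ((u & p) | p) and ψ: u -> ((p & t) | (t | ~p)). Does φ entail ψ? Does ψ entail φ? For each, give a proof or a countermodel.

(⇒) fails and (⇐) fails.

[⇒] This fails. Under u = T, p = T, t = F, the left side is true but the right side is false.

[⇐] This fails. Under u = T, p = F, t = F, the left side is false but the right side is true.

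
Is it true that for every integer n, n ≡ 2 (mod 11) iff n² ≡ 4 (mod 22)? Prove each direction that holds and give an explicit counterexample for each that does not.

(⇒) This fails: take n = 13. Then 13 ≡ 2 (mod 11), but 13² = 169 ≡ 15 (mod 22), not 4.

(⇐) This fails: take n = 20. Then 20² = 400 ≡ 4 (mod 22), yet 20 ≡ 9 (mod 11), not 2.

Neither implication holds.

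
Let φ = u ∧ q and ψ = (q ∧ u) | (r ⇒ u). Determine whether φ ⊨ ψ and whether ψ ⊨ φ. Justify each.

Not equivalent: only (⇒) holds.

(⟹) Assume the antecedent. If u is true, (q ∧ u) | (r ⇒ u) reduces to true regardless of the other variables. If u is false, the antecedent cannot hold. Either way (q ∧ u) | (r ⇒ u) holds.

(⟸) This fails. Under u = F, q = F, r = F, the left side is false but the right side is true.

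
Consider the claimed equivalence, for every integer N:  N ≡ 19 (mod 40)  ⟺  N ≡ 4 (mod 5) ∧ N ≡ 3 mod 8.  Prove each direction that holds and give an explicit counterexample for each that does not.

Both directions hold; the statement is true.

[⇒] Suppose N ≡ 19 (mod 40); write N = 40j + 19. Since 5 ∣ 40, reducing mod 5 gives N ≡ 19 ≡ 4 (mod 5); since 8 ∣ 40, reducing mod 8 gives N ≡ 19 ≡ 3 (mod 8).

[⇐] Conversely, if N ≡ 4 (mod 5) and N ≡ 3 (mod 8), then by the Chinese remainder theorem N ≡ 19 (mod 40). This is exactly N ≡ 19 (mod 40).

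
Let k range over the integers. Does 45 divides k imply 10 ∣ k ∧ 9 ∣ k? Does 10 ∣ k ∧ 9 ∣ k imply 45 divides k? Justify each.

The forward direction fails; the converse holds.

(→) This fails: take k = 45. Certainly 45 ∣ 45, but 10 ∤ 45.

(←) Suppose 10 ∣ k and 9 ∣ k. Any common multiple of 10 and 9 is a multiple of their lcm; here gcd(10, 9) = 1, so lcm(10, 9) = 10·9 = 90, so 90 ∣ k. Since 45 ∣ 90, it follows that 45 ∣ k.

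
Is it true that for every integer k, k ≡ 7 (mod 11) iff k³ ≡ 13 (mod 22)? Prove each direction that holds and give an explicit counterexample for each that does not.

(⇒) This fails: take k = 18. Then 18 ≡ 7 (mod 11), but 18³ = 5832 ≡ 2 (mod 22), not 13.

(⇐) Conversely, the residues r modulo 22 with r³ ≡ 13 (mod 22) are exactly {7}, and each is ≡ 7 (mod 11).

The forward direction fails; the converse holds.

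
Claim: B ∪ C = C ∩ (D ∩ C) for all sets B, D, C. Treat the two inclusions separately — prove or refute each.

The sets are not equal: only the reverse inclusion holds.

(⟸) Let x ∈ C ∩ (D ∩ C). Then either x ∈ D ∩ C and x ∉ B; or x ∈ B ∩ D ∩ C. In each case x ∈ B ∪ C, so C ∩ (D ∩ C) ⊆ B ∪ C.

(⟹) This inclusion fails. Take B = {1}, D = ∅, C = ∅; then 1 ∈ B ∪ C but 1 ∉ C ∩ (D ∩ C).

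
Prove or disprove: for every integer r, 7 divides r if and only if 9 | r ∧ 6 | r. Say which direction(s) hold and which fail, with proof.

(⟹) This fails: take r = 7. Certainly 7 ∣ 7, but 9 ∤ 7.

(⟸) This fails: take r = 18. Both 9 ∣ 18 and 6 ∣ 18, yet 18 is not a multiple of 7 (since 18 = 2·7 + 4), so 7 ∤ 18.

Both directions fail.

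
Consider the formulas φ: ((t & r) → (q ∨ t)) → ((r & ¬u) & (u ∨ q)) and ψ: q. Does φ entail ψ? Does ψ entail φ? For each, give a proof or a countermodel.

(⇒) holds; (⇐) fails.

Forward direction. Assume the antecedent. If r is true, the antecedent forces (r = T, t = F, q = T, u = F) or (r = T, t = T, q = T, u = F), and q holds there. If r is false, the antecedent cannot hold. Either way q holds.

Converse. This fails. Under r = F, t = F, q = T, u = F, the left side is false but the right side is true.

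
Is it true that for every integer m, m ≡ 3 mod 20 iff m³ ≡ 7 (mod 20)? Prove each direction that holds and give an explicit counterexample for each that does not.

[⇐] Suppose m³ ≡ 7 (mod 20). The only residue r in {0, …, 19} with r³ ≡ 7 (mod 20) is r = 3, so m ≡ 3 (mod 20).

[⇒] Suppose m ≡ 3 mod 20. Write m = 20j + 3. Then (20j + 3)³ = 8000j³ + 3600j² + 540j + 27 = 20(400j³ + 180j² + 27j + 1) + 7, so m³ ≡ 7 (mod 20).

Equivalent; both directions hold.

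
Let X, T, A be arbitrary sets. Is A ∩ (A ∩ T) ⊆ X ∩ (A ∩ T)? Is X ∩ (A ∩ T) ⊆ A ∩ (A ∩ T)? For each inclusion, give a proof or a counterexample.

(⊆) This inclusion fails. Take X = ∅, T = {1}, A = {1}; then 1 ∈ A ∩ (A ∩ T) but 1 ∉ X ∩ (A ∩ T).

(⊇) Let x ∈ X ∩ (A ∩ T). Then x ∈ X ∩ T ∩ A, from which x ∈ A ∩ (A ∩ T).

Only the reverse inclusion holds.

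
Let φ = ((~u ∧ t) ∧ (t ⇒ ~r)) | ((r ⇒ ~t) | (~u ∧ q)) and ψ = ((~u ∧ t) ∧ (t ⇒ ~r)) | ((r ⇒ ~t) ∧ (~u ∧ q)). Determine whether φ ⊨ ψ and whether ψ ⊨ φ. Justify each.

The forward direction fails; the converse holds.

Forward direction. This fails. Under q = F, r = F, u = F, t = F, the left side is true but the right side is false.

Converse. Assume the antecedent. If r is true, the antecedent forces (q = T, r = T, u = F, t = F), and the consequent holds there. If r is false, the consequent reduces to true regardless of the other variables. Either way the consequent holds.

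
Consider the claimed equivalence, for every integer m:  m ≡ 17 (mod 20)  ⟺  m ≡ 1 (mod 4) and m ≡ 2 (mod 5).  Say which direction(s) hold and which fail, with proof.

(⇒) Suppose m ≡ 17 (mod 20); write m = 20j + 17. Since 4 ∣ 20, reducing mod 4 gives m ≡ 17 ≡ 1 (mod 4); since 5 ∣ 20, reducing mod 5 gives m ≡ 17 ≡ 2 (mod 5).

(⇐) Conversely, if m ≡ 1 (mod 4) and m ≡ 2 (mod 5), then by the Chinese remainder theorem m ≡ 17 (mod 20). This is exactly m ≡ 17 (mod 20).

Both directions hold; the statement is true.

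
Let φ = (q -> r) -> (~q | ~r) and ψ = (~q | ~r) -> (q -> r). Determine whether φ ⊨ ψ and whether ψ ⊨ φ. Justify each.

(⇒) fails and (⇐) fails.

(→) This fails. Under r = F, q = T, the left side is true but the right side is false.

(←) This fails. Under r = T, q = T, the left side is false but the right side is true.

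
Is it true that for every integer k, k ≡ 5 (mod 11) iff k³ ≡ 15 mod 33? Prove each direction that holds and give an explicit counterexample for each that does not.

[⇒] This fails: take k = 5. Then 5 ≡ 5 (mod 11), but 5³ = 125 ≡ 26 (mod 33), not 15.

[⇐] Conversely, the residues r modulo 33 with r³ ≡ 15 (mod 33) are exactly {27}, and each is ≡ 5 (mod 11).

Not equivalent: only (⇐) holds.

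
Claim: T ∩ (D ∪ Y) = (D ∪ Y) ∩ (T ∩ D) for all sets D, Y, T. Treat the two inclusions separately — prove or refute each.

(⊇) Let x ∈ (D ∪ Y) ∩ (T ∩ D). Then either x ∈ D ∩ T and x ∉ Y; or x ∈ D ∩ Y ∩ T. In each case x ∈ T ∩ (D ∪ Y), so (D ∪ Y) ∩ (T ∩ D) ⊆ T ∩ (D ∪ Y).

(⊆) This inclusion fails. Take D = ∅, Y = {1}, T = {1}; then 1 ∈ T ∩ (D ∪ Y) but 1 ∉ (D ∪ Y) ∩ (T ∩ D).

(⊆) fails; (⊇) holds.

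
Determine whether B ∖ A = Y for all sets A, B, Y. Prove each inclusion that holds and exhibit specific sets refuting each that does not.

Both inclusions fail.

(⊆) This inclusion fails. Take A = ∅, B = {1}, Y = ∅; then 1 ∈ B ∖ A but 1 ∉ Y.

(⊇) This inclusion fails. Take A = ∅, B = ∅, Y = {1}; then 1 ∈ Y but 1 ∉ B ∖ A.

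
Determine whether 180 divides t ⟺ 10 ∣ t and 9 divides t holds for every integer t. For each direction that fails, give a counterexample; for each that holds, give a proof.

Only the forward implication holds.

Converse. This fails: take t = 90. Both 10 ∣ 90 and 9 ∣ 90, yet 90 is not a multiple of 180 (since 90 = 0·180 + 90), so 180 ∤ 90.

Forward direction. If 180 ∣ t, write t = 180q. Since 180 = 18·10, t = 10·(18q), so 10 ∣ t; and since 180 = 20·9, t = 9·(20q), so 9 ∣ t.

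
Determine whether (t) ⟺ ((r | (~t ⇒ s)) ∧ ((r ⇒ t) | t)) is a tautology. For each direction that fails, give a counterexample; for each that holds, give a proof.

(⟸) This fails. Under t = F, r = F, s = T, the left side is false but the right side is true.

(⟹) Assume the antecedent. If t is true, (r | (~t ⇒ s)) ∧ ((r ⇒ t) | t) reduces to true regardless of the other variables. If t is false, the antecedent cannot hold. Either way (r | (~t ⇒ s)) ∧ ((r ⇒ t) | t) holds.

Only the forward implication holds.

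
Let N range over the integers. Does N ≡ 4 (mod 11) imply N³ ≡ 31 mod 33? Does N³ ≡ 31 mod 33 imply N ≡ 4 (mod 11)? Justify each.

Forward direction. This fails: take N = 15. Then 15 ≡ 4 (mod 11), but 15³ = 3375 ≡ 9 (mod 33), not 31.

Converse. The residues r modulo 33 with r³ ≡ 31 (mod 33) are exactly {4}, and each is ≡ 4 (mod 11).

The forward direction fails; the converse holds.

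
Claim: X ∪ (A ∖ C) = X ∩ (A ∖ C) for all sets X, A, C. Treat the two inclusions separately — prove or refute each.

Only the reverse inclusion holds.

Forward inclusion. This inclusion fails. Take X = {1}, A = ∅, C = ∅; then 1 ∈ X ∪ (A ∖ C) but 1 ∉ X ∩ (A ∖ C).

Reverse inclusion. Let x ∈ X ∩ (A ∖ C). Then x ∈ X ∩ A and x ∉ C, from which x ∈ X ∪ (A ∖ C).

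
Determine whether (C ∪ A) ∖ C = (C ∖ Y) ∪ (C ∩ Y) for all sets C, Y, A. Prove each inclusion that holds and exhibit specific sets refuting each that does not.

(⊆) fails and (⊇) fails.

Forward inclusion. This inclusion fails. Take C = ∅, Y = ∅, A = {1}; then 1 ∈ (C ∪ A) ∖ C but 1 ∉ (C ∖ Y) ∪ (C ∩ Y).

Reverse inclusion. This inclusion fails. Take C = {1}, Y = ∅, A = ∅; then 1 ∈ (C ∖ Y) ∪ (C ∩ Y) but 1 ∉ (C ∪ A) ∖ C.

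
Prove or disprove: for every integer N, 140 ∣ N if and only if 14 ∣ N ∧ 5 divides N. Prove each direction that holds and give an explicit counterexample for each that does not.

(⟹) If 140 ∣ N, write N = 140q. Since 140 = 10·14, N = 14·(10q), so 14 ∣ N; and since 140 = 28·5, N = 5·(28q), so 5 ∣ N.

(⟸) This fails: take N = 70. Both 14 ∣ 70 and 5 ∣ 70, yet 70 is not a multiple of 140 (since 70 = 0·140 + 70), so 140 ∤ 70.

Only the forward implication holds.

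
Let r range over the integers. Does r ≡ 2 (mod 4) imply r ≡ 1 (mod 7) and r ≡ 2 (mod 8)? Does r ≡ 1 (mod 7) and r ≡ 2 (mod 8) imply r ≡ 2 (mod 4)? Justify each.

(⟹) This fails: r = 2 gives 2 ≡ 2 (mod 4) but 2 ≡ 2 (mod 7), so the conjunction on the right does not hold.

(⟸) Conversely, if r ≡ 1 (mod 7) and r ≡ 2 (mod 8), then by the Chinese remainder theorem r ≡ 50 (mod 56). Since 50 ≡ 2 (mod 4) and 4 ∣ 56, we get r ≡ 2 (mod 4).

(⇒) fails; (⇐) holds.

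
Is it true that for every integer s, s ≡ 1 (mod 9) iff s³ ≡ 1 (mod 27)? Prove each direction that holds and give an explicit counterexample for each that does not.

[⇐] The residues r modulo 27 with r³ ≡ 1 (mod 27) are exactly {1, 10, 19}, and each is ≡ 1 (mod 9).

[⇒] Suppose s ≡ 1 (mod 9). Working modulo 27, s ∈ {1, 10, 19}; for each such r, r³ ≡ 1 (mod 27).

Both implications hold.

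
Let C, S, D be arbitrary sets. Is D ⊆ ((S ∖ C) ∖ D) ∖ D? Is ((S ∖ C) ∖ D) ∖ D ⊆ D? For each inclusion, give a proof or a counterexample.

(⊆) fails and (⊇) fails.

(⟹) This inclusion fails. Take C = ∅, S = ∅, D = {1}; then 1 ∈ D but 1 ∉ ((S ∖ C) ∖ D) ∖ D.

(⟸) This inclusion fails. Take C = ∅, S = {1}, D = ∅; then 1 ∈ ((S ∖ C) ∖ D) ∖ D but 1 ∉ D.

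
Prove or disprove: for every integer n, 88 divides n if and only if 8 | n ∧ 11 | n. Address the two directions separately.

Both implications hold.

(⟸) Suppose 8 ∣ n and 11 ∣ n. Any common multiple of 8 and 11 is a multiple of their lcm; here gcd(8, 11) = 1, so lcm(8, 11) = 8·11 = 88, so 88 ∣ n.

(⟹) If 88 ∣ n, write n = 88q. Since 88 = 11·8, n = 8·(11q), so 8 ∣ n; and since 88 = 8·11, n = 11·(8q), so 11 ∣ n.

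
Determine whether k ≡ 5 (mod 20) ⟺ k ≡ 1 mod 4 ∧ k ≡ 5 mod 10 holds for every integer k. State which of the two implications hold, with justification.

Both directions hold.

(→) Suppose k ≡ 5 (mod 20); write k = 20j + 5. Since 4 ∣ 20, reducing mod 4 gives k ≡ 5 ≡ 1 (mod 4); since 10 ∣ 20, reducing mod 10 gives k ≡ 5 (mod 10).

(←) Conversely, if k ≡ 1 (mod 4) and k ≡ 5 (mod 10), then by the Chinese remainder theorem k ≡ 5 (mod 20). This is exactly k ≡ 5 (mod 20).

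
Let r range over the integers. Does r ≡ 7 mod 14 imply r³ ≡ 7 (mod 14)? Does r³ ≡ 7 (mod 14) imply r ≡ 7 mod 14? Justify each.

Equivalent; both directions hold.

Forward direction. Suppose r ≡ 7 mod 14. Write r = 14j + 7. Then (14j + 7)³ = 2744j³ + 4116j² + 2058j + 343 = 14(196j³ + 294j² + 147j + 24) + 7, so r³ ≡ 7 (mod 14).

Converse. Suppose r³ ≡ 7 (mod 14). The only residue r in {0, …, 13} with r³ ≡ 7 (mod 14) is r = 7, so r ≡ 7 (mod 14).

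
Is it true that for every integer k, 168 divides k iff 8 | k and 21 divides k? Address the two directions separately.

Converse. Suppose 8 ∣ k and 21 ∣ k. Any common multiple of 8 and 21 is a multiple of their lcm; here gcd(8, 21) = 1, so lcm(8, 21) = 8·21 = 168, so 168 ∣ k.

Forward direction. If 168 ∣ k, write k = 168q. Since 168 = 21·8, k = 8·(21q), so 8 ∣ k; and since 168 = 8·21, k = 21·(8q), so 21 ∣ k.

Both directions hold.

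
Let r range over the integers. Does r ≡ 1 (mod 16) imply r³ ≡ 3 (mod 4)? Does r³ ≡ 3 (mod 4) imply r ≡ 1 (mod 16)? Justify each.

Neither direction holds.

(⟹) This fails: take r = 1. Then 1 ≡ 1 (mod 16), but 1³ = 1 ≡ 1 (mod 4), not 3.

(⟸) This fails: take r = 3. Then 3³ = 27 ≡ 3 (mod 4), yet 3 ≡ 3 (mod 16), not 1.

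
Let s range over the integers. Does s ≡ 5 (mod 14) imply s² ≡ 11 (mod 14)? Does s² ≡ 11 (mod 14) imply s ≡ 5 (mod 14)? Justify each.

The forward direction holds; the converse fails.

(→) Suppose s ≡ 5 (mod 14). Write s = 14j + 5. Then (14j + 5)² = 196j² + 140j + 25 = 14(14j² + 10j + 1) + 11, so s² ≡ 11 (mod 14).

(←) This fails: take s = 9. Then 9² = 81 ≡ 11 (mod 14), yet 9 ≡ 9 (mod 14), not 5.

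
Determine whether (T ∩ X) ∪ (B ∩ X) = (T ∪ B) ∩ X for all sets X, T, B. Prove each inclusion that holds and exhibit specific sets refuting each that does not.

Forward inclusion. Let x ∈ (T ∩ X) ∪ (B ∩ X). Then either x ∈ X ∩ T and x ∉ B; or x ∈ X ∩ B and x ∉ T; or x ∈ X ∩ T ∩ B. In each case x ∈ (T ∪ B) ∩ X, so (T ∩ X) ∪ (B ∩ X) ⊆ (T ∪ B) ∩ X.

Reverse inclusion. Let x ∈ (T ∪ B) ∩ X. Then either x ∈ X ∩ T and x ∉ B; or x ∈ X ∩ B and x ∉ T; or x ∈ X ∩ T ∩ B. In each case x ∈ (T ∩ X) ∪ (B ∩ X), so (T ∪ B) ∩ X ⊆ (T ∩ X) ∪ (B ∩ X).

The two sets are equal.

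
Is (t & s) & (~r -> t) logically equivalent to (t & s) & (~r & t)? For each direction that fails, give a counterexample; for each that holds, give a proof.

[⇒] This fails. Under s = T, t = T, r = T, the left side is true but the right side is false.

[⇐] Assume the antecedent. If s is true, the antecedent forces (s = T, t = T, r = F), and (t & s) & (~r -> t) holds there. If s is false, the antecedent cannot hold. Either way (t & s) & (~r -> t) holds.

Not equivalent: only (⇐) holds.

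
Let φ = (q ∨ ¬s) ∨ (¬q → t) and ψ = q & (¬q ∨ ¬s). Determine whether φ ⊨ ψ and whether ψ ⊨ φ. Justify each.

(⇒) This fails. Under q = F, s = F, t = F, the left side is true but the right side is false.

(⇐) Assume the antecedent. If q is true, (q ∨ ¬s) ∨ (¬q → t) reduces to true regardless of the other variables. If q is false, the antecedent cannot hold. Either way (q ∨ ¬s) ∨ (¬q → t) holds.

Not equivalent: only (⇐) holds.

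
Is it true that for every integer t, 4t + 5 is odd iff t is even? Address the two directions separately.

The forward direction fails; the converse holds.

Converse. Suppose t is even. Since 4 is even, 4t is even for every t, so 4t + 5 has the same parity as 5, which is odd. Hence 4t + 5 is odd.

Forward direction. This fails: take t = 5. Then 4t + 5 = 25, which is odd, yet t = 5 is odd, not even.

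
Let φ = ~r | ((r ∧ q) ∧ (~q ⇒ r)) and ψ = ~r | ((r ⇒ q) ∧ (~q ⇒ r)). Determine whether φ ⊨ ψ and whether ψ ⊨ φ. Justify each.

Equivalent; both directions hold.

[⇒] Assume the antecedent. If r is true, the antecedent forces (r = T, q = T), and ~r | ((r ⇒ q) ∧ (~q ⇒ r)) holds there. If r is false, ~r | ((r ⇒ q) ∧ (~q ⇒ r)) reduces to true regardless of the other variables. Either way ~r | ((r ⇒ q) ∧ (~q ⇒ r)) holds.

[⇐] Assume the antecedent. If r is true, the antecedent forces (r = T, q = T), and ~r | ((r ∧ q) ∧ (~q ⇒ r)) holds there. If r is false, ~r | ((r ∧ q) ∧ (~q ⇒ r)) reduces to true regardless of the other variables. Either way ~r | ((r ∧ q) ∧ (~q ⇒ r)) holds.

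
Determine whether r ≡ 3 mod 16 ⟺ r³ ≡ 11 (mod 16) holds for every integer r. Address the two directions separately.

(⟹) Suppose r ≡ 3 mod 16. Write r = 16j + 3. Then (16j + 3)³ = 4096j³ + 2304j² + 432j + 27 = 16(256j³ + 144j² + 27j + 1) + 11, so r³ ≡ 11 (mod 16).

(⟸) Conversely, suppose r³ ≡ 11 (mod 16). The only residue r in {0, …, 15} with r³ ≡ 11 (mod 16) is r = 3, so r ≡ 3 (mod 16).

Both directions hold.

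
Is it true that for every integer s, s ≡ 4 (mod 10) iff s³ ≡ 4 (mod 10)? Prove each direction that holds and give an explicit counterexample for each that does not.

(⇒) Suppose s ≡ 4 (mod 10). Write s = 10j + 4. Then (10j + 4)³ = 1000j³ + 1200j² + 480j + 64 = 10(100j³ + 120j² + 48j + 6) + 4, so s³ ≡ 4 (mod 10).

(⇐) Conversely, suppose s³ ≡ 4 (mod 10). The only residue r in {0, …, 9} with r³ ≡ 4 (mod 10) is r = 4, so s ≡ 4 (mod 10).

The biconditional holds.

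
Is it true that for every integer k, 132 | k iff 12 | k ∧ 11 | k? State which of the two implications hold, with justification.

Both directions hold.

Forward direction. If 132 ∣ k, write k = 132q. Since 132 = 11·12, k = 12·(11q), so 12 ∣ k; and since 132 = 12·11, k = 11·(12q), so 11 ∣ k.

Converse. Suppose 12 ∣ k and 11 ∣ k. Any common multiple of 12 and 11 is a multiple of their lcm; here gcd(12, 11) = 1, so lcm(12, 11) = 12·11 = 132, so 132 ∣ k.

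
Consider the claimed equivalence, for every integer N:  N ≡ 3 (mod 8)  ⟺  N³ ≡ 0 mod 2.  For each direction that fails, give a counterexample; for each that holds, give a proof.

Neither direction holds.

(⟹) This fails: take N = 3. Then 3 ≡ 3 (mod 8), but 3³ = 27 ≡ 1 (mod 2), not 0.

(⟸) This fails: take N = 0. Then 0³ = 0 ≡ 0 (mod 2), yet 0 ≡ 0 (mod 8), not 3.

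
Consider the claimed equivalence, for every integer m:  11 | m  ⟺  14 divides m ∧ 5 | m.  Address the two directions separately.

Neither direction holds.

(⟹) This fails: take m = 11. Certainly 11 ∣ 11, but 14 ∤ 11.

(⟸) This fails: take m = 70. Both 14 ∣ 70 and 5 ∣ 70, yet 70 is not a multiple of 11 (since 70 = 6·11 + 4), so 11 ∤ 70.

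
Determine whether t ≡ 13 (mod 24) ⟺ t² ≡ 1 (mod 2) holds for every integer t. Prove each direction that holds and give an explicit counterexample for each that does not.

The forward direction holds; the converse fails.

[⇒] Suppose t ≡ 13 (mod 24). Then t² ≡ 13² = 169 (mod 24), and since 2 ∣ 24, also t² ≡ 1 (mod 2).

[⇐] This fails: take t = 1. Then 1² = 1 ≡ 1 (mod 2), yet 1 ≡ 1 (mod 24), not 13.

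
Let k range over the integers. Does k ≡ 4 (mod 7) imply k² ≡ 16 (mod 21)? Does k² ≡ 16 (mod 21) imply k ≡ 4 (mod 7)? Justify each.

Neither direction holds.

(→) This fails: take k = 18. Then 18 ≡ 4 (mod 7), but 18² = 324 ≡ 9 (mod 21), not 16.

(←) This fails: take k = 10. Then 10² = 100 ≡ 16 (mod 21), yet 10 ≡ 3 (mod 7), not 4.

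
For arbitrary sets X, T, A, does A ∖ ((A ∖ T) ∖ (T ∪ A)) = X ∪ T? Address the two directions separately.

Both inclusions fail.

(⊆) This inclusion fails. Take X = ∅, T = ∅, A = {1}; then 1 ∈ A ∖ ((A ∖ T) ∖ (T ∪ A)) but 1 ∉ X ∪ T.

(⊇) This inclusion fails. Take X = {1}, T = ∅, A = ∅; then 1 ∈ X ∪ T but 1 ∉ A ∖ ((A ∖ T) ∖ (T ∪ A)).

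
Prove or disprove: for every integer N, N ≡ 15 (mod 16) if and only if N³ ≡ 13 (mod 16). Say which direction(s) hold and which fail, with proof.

Forward direction. This fails: take N = 15. Then 15 ≡ 15 (mod 16), but 15³ = 3375 ≡ 15 (mod 16), not 13.

Converse. This fails: take N = 5. Then 5³ = 125 ≡ 13 (mod 16), yet 5 ≡ 5 (mod 16), not 15.

Neither direction holds.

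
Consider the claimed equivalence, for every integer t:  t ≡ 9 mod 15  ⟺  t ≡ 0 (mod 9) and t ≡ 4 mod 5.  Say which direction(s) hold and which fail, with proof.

(⟹) This fails: t = 24 gives 24 ≡ 9 (mod 15) but 24 ≡ 6 (mod 9), so the conjunction on the right does not hold.

(⟸) Conversely, if t ≡ 0 (mod 9) and t ≡ 4 (mod 5), then by the Chinese remainder theorem t ≡ 9 (mod 45). Since 9 ≡ 9 (mod 15) and 15 ∣ 45, we get t ≡ 9 (mod 15).

Not equivalent: only (⇐) holds.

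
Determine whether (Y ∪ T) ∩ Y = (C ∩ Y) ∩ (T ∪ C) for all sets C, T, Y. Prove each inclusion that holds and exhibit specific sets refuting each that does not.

(⟹) This inclusion fails. Take C = ∅, T = ∅, Y = {1}; then 1 ∈ (Y ∪ T) ∩ Y but 1 ∉ (C ∩ Y) ∩ (T ∪ C).

(⟸) Let x ∈ (C ∩ Y) ∩ (T ∪ C). Then either x ∈ C ∩ Y and x ∉ T; or x ∈ C ∩ T ∩ Y. In each case x ∈ (Y ∪ T) ∩ Y, so (C ∩ Y) ∩ (T ∪ C) ⊆ (Y ∪ T) ∩ Y.

The sets are not equal: only the reverse inclusion holds.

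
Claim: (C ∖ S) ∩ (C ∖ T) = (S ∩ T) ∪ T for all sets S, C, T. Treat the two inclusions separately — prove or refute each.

(⟹) This inclusion fails. Take S = ∅, C = {1}, T = ∅; then 1 ∈ (C ∖ S) ∩ (C ∖ T) but 1 ∉ (S ∩ T) ∪ T.

(⟸) This inclusion fails. Take S = ∅, C = ∅, T = {1}; then 1 ∈ (S ∩ T) ∪ T but 1 ∉ (C ∖ S) ∩ (C ∖ T).

Both inclusions fail.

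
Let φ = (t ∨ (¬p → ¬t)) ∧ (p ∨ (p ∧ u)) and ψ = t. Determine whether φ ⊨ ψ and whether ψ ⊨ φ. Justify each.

(→) This fails. Under u = F, p = T, t = F, the left side is true but the right side is false.

(←) This fails. Under u = F, p = F, t = T, the left side is false but the right side is true.

Neither implication holds.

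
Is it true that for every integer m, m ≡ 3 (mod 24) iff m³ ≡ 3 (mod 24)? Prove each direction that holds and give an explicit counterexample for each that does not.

Forward direction. Suppose m ≡ 3 (mod 24). Write m = 24j + 3. Then (24j + 3)³ = 13824j³ + 5184j² + 648j + 27 = 24(576j³ + 216j² + 27j + 1) + 3, so m³ ≡ 3 (mod 24).

Converse. Suppose m³ ≡ 3 (mod 24). The only residue r in {0, …, 23} with r³ ≡ 3 (mod 24) is r = 3, so m ≡ 3 (mod 24).

Both directions hold.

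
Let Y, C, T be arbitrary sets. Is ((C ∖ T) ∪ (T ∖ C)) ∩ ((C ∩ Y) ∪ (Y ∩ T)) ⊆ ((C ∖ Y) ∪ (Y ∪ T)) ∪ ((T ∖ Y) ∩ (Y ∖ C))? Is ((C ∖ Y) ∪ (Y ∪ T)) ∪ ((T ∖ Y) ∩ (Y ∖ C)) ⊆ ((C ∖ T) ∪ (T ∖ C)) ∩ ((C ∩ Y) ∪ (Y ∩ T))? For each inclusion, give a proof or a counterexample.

(⊆) Let x ∈ ((C ∖ T) ∪ (T ∖ C)) ∩ ((C ∩ Y) ∪ (Y ∩ T)). Then either x ∈ Y ∩ C and x ∉ T; or x ∈ Y ∩ T and x ∉ C. In each case x ∈ ((C ∖ Y) ∪ (Y ∪ T)) ∪ ((T ∖ Y) ∩ (Y ∖ C)), so ((C ∖ T) ∪ (T ∖ C)) ∩ ((C ∩ Y) ∪ (Y ∩ T)) ⊆ ((C ∖ Y) ∪ (Y ∪ T)) ∪ ((T ∖ Y) ∩ (Y ∖ C)).

(⊇) This inclusion fails. Take Y = {1}, C = ∅, T = ∅; then 1 ∈ ((C ∖ Y) ∪ (Y ∪ T)) ∪ ((T ∖ Y) ∩ (Y ∖ C)) but 1 ∉ ((C ∖ T) ∪ (T ∖ C)) ∩ ((C ∩ Y) ∪ (Y ∩ T)).

The sets are not equal: only the forward inclusion holds.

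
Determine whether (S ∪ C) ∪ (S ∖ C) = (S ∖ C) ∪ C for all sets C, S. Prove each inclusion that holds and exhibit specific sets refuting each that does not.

Both inclusions hold.

(⊆) Let x ∈ (S ∪ C) ∪ (S ∖ C). Then either x ∈ C and x ∉ S; or x ∈ S and x ∉ C; or x ∈ C ∩ S. In each case x ∈ (S ∖ C) ∪ C, so (S ∪ C) ∪ (S ∖ C) ⊆ (S ∖ C) ∪ C.

(⊇) Let x ∈ (S ∖ C) ∪ C. Then either x ∈ C and x ∉ S; or x ∈ S and x ∉ C; or x ∈ C ∩ S. In each case x ∈ (S ∪ C) ∪ (S ∖ C), so (S ∖ C) ∪ C ⊆ (S ∪ C) ∪ (S ∖ C).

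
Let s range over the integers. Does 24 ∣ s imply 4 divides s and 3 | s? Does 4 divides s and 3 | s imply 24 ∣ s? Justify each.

Converse. This fails: take s = 12. Both 4 ∣ 12 and 3 ∣ 12, yet 12 is not a multiple of 24 (since 12 = 0·24 + 12), so 24 ∤ 12.

Forward direction. If 24 ∣ s, write s = 24q. Since 24 = 6·4, s = 4·(6q), so 4 ∣ s; and since 24 = 8·3, s = 3·(8q), so 3 ∣ s.

Only the forward implication holds.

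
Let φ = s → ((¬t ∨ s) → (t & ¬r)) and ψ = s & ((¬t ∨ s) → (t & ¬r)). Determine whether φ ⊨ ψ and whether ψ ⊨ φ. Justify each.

Only the converse holds.

Forward direction. This fails. Under t = F, r = F, s = F, the left side is true but the right side is false.

Converse. Assume the antecedent. If t is true, the antecedent forces (t = T, r = F, s = T), and s → ((¬t ∨ s) → (t & ¬r)) holds there. If t is false, the antecedent cannot hold. Either way s → ((¬t ∨ s) → (t & ¬r)) holds.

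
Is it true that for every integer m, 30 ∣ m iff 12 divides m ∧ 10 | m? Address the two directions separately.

Not equivalent: only (⇐) holds.

(→) This fails: take m = 30. Certainly 30 ∣ 30, but 12 ∤ 30.

(←) Suppose 12 ∣ m and 10 ∣ m. Any common multiple of 12 and 10 is a multiple of their lcm; here lcm(12, 10) = 12·10/gcd(12, 10) = 120/2 = 60, so 60 ∣ m. Since 30 ∣ 60, it follows that 30 ∣ m.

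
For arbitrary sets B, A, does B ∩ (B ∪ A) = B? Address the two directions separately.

The two sets are equal.

Forward inclusion. Let x ∈ B ∩ (B ∪ A). Then either x ∈ B and x ∉ A; or x ∈ B ∩ A. In each case x ∈ B, so B ∩ (B ∪ A) ⊆ B.

Reverse inclusion. Let x ∈ B. Then either x ∈ B and x ∉ A; or x ∈ B ∩ A. In each case x ∈ B ∩ (B ∪ A), so B ⊆ B ∩ (B ∪ A).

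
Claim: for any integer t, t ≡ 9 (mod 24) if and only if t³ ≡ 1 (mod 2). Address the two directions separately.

The forward direction holds; the converse fails.

[⇐] This fails: take t = 1. Then 1³ = 1 ≡ 1 (mod 2), yet 1 ≡ 1 (mod 24), not 9.

[⇒] Suppose t ≡ 9 (mod 24). Then t³ ≡ 9³ = 729 (mod 24), and since 2 ∣ 24, also t³ ≡ 1 (mod 2).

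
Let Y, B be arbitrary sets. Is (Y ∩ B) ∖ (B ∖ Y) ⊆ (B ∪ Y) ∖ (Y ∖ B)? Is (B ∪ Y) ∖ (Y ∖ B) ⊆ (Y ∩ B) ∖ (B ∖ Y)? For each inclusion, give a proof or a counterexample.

The sets are not equal: only the forward inclusion holds.

(⊆) Let x ∈ (Y ∩ B) ∖ (B ∖ Y). Then x ∈ Y ∩ B, from which x ∈ (B ∪ Y) ∖ (Y ∖ B).

(⊇) This inclusion fails. Take Y = ∅, B = {1}; then 1 ∈ (B ∪ Y) ∖ (Y ∖ B) but 1 ∉ (Y ∩ B) ∖ (B ∖ Y).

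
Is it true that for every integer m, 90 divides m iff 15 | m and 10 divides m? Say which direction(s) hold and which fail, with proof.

(⇐) This fails: take m = 30. Both 15 ∣ 30 and 10 ∣ 30, yet 30 is not a multiple of 90 (since 30 = 0·90 + 30), so 90 ∤ 30.

(⇒) If 90 ∣ m, write m = 90q. Since 90 = 6·15, m = 15·(6q), so 15 ∣ m; and since 90 = 9·10, m = 10·(9q), so 10 ∣ m.

The forward direction holds; the converse fails.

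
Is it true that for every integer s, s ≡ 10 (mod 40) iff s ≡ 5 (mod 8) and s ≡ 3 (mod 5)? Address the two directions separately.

[⇒] This fails: s = 10 gives 10 ≡ 10 (mod 40) but 10 ≡ 2 (mod 8), so the conjunction on the right does not hold.

[⇐] This fails: s = 13 satisfies both congruences on the right (13 ≡ 5 mod 8 and 13 ≡ 3 mod 5) yet 13 ≡ 13 (mod 40), not 10.

Both directions fail.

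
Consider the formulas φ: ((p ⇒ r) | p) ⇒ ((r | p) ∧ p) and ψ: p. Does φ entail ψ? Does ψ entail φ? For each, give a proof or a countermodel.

Both directions hold.

(→) Assume the antecedent. If r is true, the antecedent forces (r = T, p = T), and p holds there. If r is false, the antecedent forces (r = F, p = T), and p holds there. Either way p holds.

(←) Assume the antecedent. If r is true, the antecedent forces (r = T, p = T), and ((p ⇒ r) | p) ⇒ ((r | p) ∧ p) holds there. If r is false, the antecedent forces (r = F, p = T), and ((p ⇒ r) | p) ⇒ ((r | p) ∧ p) holds there. Either way ((p ⇒ r) | p) ⇒ ((r | p) ∧ p) holds.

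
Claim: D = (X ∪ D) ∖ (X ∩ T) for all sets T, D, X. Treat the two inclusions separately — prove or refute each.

(⊆) This inclusion fails. Take T = {1}, D = {1}, X = {1}; then 1 ∈ D but 1 ∉ (X ∪ D) ∖ (X ∩ T).

(⊇) This inclusion fails. Take T = ∅, D = ∅, X = {1}; then 1 ∈ (X ∪ D) ∖ (X ∩ T) but 1 ∉ D.

Neither inclusion holds.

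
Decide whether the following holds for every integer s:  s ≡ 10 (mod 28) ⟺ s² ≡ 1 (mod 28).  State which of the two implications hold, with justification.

(⇒) fails and (⇐) fails.

(⟹) This fails: take s = 10. Then 10 ≡ 10 (mod 28), but 10² = 100 ≡ 16 (mod 28), not 1.

(⟸) This fails: take s = 1. Then 1² = 1 ≡ 1 (mod 28), yet 1 ≡ 1 (mod 28), not 10.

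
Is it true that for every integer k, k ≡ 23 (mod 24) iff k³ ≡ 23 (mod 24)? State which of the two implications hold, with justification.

Both directions hold; the statement is true.

(→) Suppose k ≡ 23 (mod 24). Write k = 24j + 23. Then (24j + 23)³ = 13824j³ + 39744j² + 38088j + 12167 = 24(576j³ + 1656j² + 1587j + 506) + 23, so k³ ≡ 23 (mod 24).

(←) Conversely, suppose k³ ≡ 23 (mod 24). The only residue r in {0, …, 23} with r³ ≡ 23 (mod 24) is r = 23, so k ≡ 23 (mod 24).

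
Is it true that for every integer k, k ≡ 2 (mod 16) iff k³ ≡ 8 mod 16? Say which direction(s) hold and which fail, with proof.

Converse. This fails: take k = 6. Then 6³ = 216 ≡ 8 (mod 16), yet 6 ≡ 6 (mod 16), not 2.

Forward direction. Suppose k ≡ 2 (mod 16). Write k = 16j + 2. Then (16j + 2)³ = 4096j³ + 1536j² + 192j + 8 = 16(256j³ + 96j² + 12j) + 8, so k³ ≡ 8 (mod 16).

Only the forward direction holds.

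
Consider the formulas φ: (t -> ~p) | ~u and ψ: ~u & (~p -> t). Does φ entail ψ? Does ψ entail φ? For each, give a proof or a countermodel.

[⇒] This fails. Under p = F, u = F, t = F, the left side is true but the right side is false.

[⇐] Assume the antecedent. If p is true, the antecedent forces (p = T, u = F, t = F) or (p = T, u = F, t = T), and (t -> ~p) | ~u holds there. If p is false, (t -> ~p) | ~u reduces to true regardless of the other variables. Either way (t -> ~p) | ~u holds.

The forward direction fails; the converse holds.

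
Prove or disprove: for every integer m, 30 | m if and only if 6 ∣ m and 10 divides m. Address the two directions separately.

Both directions hold.

Converse. Suppose 6 ∣ m and 10 ∣ m. Any common multiple of 6 and 10 is a multiple of their lcm; here lcm(6, 10) = 6·10/gcd(6, 10) = 60/2 = 30, so 30 ∣ m.

Forward direction. If 30 ∣ m, write m = 30q. Since 30 = 5·6, m = 6·(5q), so 6 ∣ m; and since 30 = 3·10, m = 10·(3q), so 10 ∣ m.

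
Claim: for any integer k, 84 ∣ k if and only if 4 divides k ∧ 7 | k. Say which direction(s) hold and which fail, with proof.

(⇒) If 84 ∣ k, write k = 84q. Since 84 = 21·4, k = 4·(21q), so 4 ∣ k; and since 84 = 12·7, k = 7·(12q), so 7 ∣ k.

(⇐) This fails: take k = 28. Both 4 ∣ 28 and 7 ∣ 28, yet 28 is not a multiple of 84 (since 28 = 0·84 + 28), so 84 ∤ 28.

Not equivalent: only (⇒) holds.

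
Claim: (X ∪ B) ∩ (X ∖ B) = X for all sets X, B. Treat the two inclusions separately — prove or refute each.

Forward inclusion. Let x ∈ (X ∪ B) ∩ (X ∖ B). Then x ∈ X and x ∉ B, from which x ∈ X.

Reverse inclusion. This inclusion fails. Take X = {1}, B = {1}; then 1 ∈ X but 1 ∉ (X ∪ B) ∩ (X ∖ B).

The sets are not equal: only the forward inclusion holds.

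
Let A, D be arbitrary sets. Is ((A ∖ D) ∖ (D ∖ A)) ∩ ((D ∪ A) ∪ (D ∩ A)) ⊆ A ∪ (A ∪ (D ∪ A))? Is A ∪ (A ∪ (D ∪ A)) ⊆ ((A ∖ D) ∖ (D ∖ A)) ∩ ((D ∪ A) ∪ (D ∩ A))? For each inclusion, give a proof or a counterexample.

(⊆) holds; (⊇) fails.

(⊆) Let x ∈ ((A ∖ D) ∖ (D ∖ A)) ∩ ((D ∪ A) ∪ (D ∩ A)). Then x ∈ A and x ∉ D, from which x ∈ A ∪ (A ∪ (D ∪ A)).

(⊇) This inclusion fails. Take A = ∅, D = {1}; then 1 ∈ A ∪ (A ∪ (D ∪ A)) but 1 ∉ ((A ∖ D) ∖ (D ∖ A)) ∩ ((D ∪ A) ∪ (D ∩ A)).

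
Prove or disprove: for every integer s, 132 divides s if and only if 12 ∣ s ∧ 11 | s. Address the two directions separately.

(→) If 132 ∣ s, write s = 132q. Since 132 = 11·12, s = 12·(11q), so 12 ∣ s; and since 132 = 12·11, s = 11·(12q), so 11 ∣ s.

(←) Suppose 12 ∣ s and 11 ∣ s. Any common multiple of 12 and 11 is a multiple of their lcm; here gcd(12, 11) = 1, so lcm(12, 11) = 12·11 = 132, so 132 ∣ s.

The biconditional holds.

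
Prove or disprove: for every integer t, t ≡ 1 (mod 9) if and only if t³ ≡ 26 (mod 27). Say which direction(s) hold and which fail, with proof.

(⇒) fails and (⇐) fails.

Forward direction. This fails: take t = 1. Then 1 ≡ 1 (mod 9), but 1³ = 1 ≡ 1 (mod 27), not 26.

Converse. This fails: take t = 8. Then 8³ = 512 ≡ 26 (mod 27), yet 8 ≡ 8 (mod 9), not 1.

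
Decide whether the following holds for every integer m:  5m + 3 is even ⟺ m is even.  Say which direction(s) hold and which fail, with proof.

Neither direction holds.

(→) This fails: m = 5 gives 5m + 3 = 28, which is even, but 5 is odd, not even.

(←) This also fails: m = 4 is even, but 5m + 3 = 23 is odd, not even.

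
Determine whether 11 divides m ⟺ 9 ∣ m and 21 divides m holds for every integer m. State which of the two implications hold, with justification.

Neither implication holds.

Forward direction. This fails: take m = 11. Certainly 11 ∣ 11, but 9 ∤ 11.

Converse. This fails: take m = 63. Both 9 ∣ 63 and 21 ∣ 63, yet 63 is not a multiple of 11 (since 63 = 5·11 + 8), so 11 ∤ 63.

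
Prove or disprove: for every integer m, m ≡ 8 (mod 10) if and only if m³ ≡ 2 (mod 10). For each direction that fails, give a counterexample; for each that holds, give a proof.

[⇒] Suppose m ≡ 8 (mod 10). Write m = 10j + 8. Then (10j + 8)³ = 1000j³ + 2400j² + 1920j + 512 = 10(100j³ + 240j² + 192j + 51) + 2, so m³ ≡ 2 (mod 10).

[⇐] For the converse, argue contrapositively. If m ≢ 8 (mod 10), then m is congruent to one of 0, 1, 2, 3, 4, 5, 6, 7, 9 modulo 10, and these give m³ ≡ 0, 1, 8, 7, 4, 5, 6, 3, 9 respectively — never 2.

Equivalent; both directions hold.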